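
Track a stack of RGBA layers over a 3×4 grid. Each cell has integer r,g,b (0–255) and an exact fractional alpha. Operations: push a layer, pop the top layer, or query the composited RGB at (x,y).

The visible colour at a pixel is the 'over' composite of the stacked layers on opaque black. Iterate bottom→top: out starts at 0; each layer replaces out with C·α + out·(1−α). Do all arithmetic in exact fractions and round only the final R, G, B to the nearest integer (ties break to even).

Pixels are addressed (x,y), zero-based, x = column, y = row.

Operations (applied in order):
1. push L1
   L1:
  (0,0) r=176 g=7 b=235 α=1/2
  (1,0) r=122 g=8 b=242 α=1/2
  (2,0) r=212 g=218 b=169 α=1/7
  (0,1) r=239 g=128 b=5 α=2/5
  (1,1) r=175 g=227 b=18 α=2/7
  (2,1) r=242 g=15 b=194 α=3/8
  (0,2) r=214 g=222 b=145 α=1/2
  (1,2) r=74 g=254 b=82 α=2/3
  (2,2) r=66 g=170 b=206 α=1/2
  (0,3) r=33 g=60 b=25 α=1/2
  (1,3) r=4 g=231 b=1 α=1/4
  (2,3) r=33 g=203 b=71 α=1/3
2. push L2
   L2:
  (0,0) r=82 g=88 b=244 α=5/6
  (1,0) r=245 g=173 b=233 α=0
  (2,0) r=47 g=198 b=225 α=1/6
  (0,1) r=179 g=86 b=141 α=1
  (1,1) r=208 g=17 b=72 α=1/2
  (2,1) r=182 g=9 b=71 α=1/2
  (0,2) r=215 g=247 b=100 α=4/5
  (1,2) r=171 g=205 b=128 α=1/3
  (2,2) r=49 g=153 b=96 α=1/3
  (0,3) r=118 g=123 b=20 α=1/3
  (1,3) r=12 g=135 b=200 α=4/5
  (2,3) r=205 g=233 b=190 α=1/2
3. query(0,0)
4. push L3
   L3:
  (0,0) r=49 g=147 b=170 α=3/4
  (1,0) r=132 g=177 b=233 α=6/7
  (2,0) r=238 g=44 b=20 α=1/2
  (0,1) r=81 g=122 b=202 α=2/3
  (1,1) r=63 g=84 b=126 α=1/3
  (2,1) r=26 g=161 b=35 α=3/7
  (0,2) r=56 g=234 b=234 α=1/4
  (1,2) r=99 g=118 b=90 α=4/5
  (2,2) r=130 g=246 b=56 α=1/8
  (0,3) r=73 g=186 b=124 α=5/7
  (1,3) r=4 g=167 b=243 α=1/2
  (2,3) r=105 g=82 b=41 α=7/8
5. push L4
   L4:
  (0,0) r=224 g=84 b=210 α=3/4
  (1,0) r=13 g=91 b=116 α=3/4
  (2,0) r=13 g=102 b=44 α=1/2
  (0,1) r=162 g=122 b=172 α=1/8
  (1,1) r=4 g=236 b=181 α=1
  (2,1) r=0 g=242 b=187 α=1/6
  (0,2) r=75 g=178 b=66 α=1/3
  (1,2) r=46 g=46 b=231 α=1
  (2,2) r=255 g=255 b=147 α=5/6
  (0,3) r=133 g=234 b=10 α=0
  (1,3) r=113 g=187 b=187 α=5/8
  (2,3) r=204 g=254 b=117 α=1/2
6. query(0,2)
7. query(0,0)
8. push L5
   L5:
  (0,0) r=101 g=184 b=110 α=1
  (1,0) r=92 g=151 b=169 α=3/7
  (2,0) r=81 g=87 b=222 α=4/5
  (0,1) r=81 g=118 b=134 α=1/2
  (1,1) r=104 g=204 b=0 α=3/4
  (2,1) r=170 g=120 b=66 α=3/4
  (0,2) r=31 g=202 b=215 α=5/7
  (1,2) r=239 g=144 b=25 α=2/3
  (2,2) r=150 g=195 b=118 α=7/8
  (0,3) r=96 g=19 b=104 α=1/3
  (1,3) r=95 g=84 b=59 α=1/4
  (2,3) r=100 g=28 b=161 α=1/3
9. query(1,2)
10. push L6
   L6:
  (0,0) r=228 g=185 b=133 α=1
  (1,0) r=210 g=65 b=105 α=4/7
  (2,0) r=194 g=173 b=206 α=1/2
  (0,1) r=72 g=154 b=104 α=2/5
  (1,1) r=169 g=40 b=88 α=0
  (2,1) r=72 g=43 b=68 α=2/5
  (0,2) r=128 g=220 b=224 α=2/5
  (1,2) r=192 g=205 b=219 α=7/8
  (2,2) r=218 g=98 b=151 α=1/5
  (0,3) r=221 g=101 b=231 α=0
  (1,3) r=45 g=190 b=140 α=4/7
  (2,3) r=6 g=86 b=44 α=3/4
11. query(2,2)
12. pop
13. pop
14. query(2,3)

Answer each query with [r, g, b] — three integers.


at x=0,y=0 over L1,L2:
L1 α=1/2: [88, 7/2, 235/2]
L2 α=5/6: [83, 887/12, 2675/12]
rounded: [83, 74, 223]

query (0,2) [L1,L2,L3,L4] — begin 0,0,0
+L1 (α=1/2) → [107, 111, 145/2]
+L2 (α=4/5) → [967/5, 1099/5, 189/2]
+L3 (α=1/4) → [3181/20, 4467/20, 1035/8]
+L4 (α=1/3) → [3931/30, 6247/30, 433/4]
rounded: [131, 208, 108]

at x=0,y=0 over L1,L2,L3,L4:
L1 α=1/2: [88, 7/2, 235/2]
L2 α=5/6: [83, 887/12, 2675/12]
L3 α=3/4: [115/2, 6179/48, 8795/48]
L4 α=3/4: [1459/8, 18275/192, 39035/192]
rounded: [182, 95, 203]

at x=1,y=2 over L1,L2,L3,L4,L5:
+L1 (α=2/3) → [148/3, 508/3, 164/3]
+L2 (α=1/3) → [809/9, 1631/9, 712/9]
+L3 (α=4/5) → [4373/45, 5879/45, 3952/45]
+L4 (α=1) → [46, 46, 231]
+L5 (α=2/3) → [524/3, 334/3, 281/3]
= [175, 111, 94]

at x=2,y=2 over L1,L2,L3,L4,L5,L6:
+L1 (α=1/2) → [33, 85, 103]
+L2 (α=1/3) → [115/3, 323/3, 302/3]
+L3 (α=1/8) → [1195/24, 2999/24, 1141/12]
+L4 (α=5/6) → [31795/144, 33599/144, 9961/72]
+L5 (α=7/8) → [182995/1152, 230159/1152, 69433/576]
+L6 (α=1/5) → [245779/1440, 258383/1440, 91177/720]
= [171, 179, 127]

(2,3) stack=L1,L2,L3,L4; from [0,0,0]:
after L1 α=1/3: [11, 203/3, 71/3]
after L2 α=1/2: [108, 451/3, 641/6]
after L3 α=7/8: [843/8, 2173/24, 2363/48]
after L4 α=1/2: [2475/16, 8269/48, 7979/96]
→ [155, 172, 83]


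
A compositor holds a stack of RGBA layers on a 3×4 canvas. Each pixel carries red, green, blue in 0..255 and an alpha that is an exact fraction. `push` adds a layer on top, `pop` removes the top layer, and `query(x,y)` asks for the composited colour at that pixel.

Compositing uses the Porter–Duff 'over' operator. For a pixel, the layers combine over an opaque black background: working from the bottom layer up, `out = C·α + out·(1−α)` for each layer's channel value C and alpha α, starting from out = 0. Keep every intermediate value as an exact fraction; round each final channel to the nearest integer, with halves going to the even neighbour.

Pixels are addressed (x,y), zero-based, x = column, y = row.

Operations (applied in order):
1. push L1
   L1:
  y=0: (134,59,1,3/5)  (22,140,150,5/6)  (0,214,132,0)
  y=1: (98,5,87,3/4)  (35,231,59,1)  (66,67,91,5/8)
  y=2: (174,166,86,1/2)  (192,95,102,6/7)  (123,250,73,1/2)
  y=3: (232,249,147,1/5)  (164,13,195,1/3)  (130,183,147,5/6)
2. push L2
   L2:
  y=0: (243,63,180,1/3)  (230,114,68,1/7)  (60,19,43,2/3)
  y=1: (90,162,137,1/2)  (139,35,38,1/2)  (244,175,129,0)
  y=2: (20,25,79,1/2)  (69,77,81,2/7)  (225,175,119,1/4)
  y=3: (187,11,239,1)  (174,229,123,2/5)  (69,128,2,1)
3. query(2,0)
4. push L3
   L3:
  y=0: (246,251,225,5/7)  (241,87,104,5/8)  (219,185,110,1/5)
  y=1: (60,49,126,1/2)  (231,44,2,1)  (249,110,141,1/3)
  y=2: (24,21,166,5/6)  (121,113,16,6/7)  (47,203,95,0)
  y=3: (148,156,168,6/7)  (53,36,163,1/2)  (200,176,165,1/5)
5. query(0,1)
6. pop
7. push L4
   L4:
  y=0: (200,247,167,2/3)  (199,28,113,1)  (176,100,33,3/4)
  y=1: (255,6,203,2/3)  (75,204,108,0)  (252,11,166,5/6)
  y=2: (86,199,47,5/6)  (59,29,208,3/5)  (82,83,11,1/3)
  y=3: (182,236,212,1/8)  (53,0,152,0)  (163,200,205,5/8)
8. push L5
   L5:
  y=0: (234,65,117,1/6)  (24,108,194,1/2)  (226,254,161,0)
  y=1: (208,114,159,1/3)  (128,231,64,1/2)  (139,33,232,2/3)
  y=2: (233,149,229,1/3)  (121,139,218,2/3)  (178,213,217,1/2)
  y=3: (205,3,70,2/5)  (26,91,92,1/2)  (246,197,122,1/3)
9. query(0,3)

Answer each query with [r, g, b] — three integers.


query (2,0) [L1,L2] — begin 0,0,0
L1 α=0: [0, 0, 0]
L2 α=2/3: [40, 38/3, 86/3]
→ [40, 13, 29]

query (0,1) [L1,L2,L3] — begin 0,0,0
+L1 (α=3/4) → [147/2, 15/4, 261/4]
+L2 (α=1/2) → [327/4, 663/8, 809/8]
+L3 (α=1/2) → [567/8, 1055/16, 1817/16]
→ [71, 66, 114]

(0,3) stack=L1,L2,L4,L5; from [0,0,0]:
L1 α=1/5: [232/5, 249/5, 147/5]
L2 α=1: [187, 11, 239]
L4 α=1/8: [1491/8, 313/8, 1885/8]
L5 α=2/5: [7753/40, 987/40, 1355/8]
rounded: [194, 25, 169]


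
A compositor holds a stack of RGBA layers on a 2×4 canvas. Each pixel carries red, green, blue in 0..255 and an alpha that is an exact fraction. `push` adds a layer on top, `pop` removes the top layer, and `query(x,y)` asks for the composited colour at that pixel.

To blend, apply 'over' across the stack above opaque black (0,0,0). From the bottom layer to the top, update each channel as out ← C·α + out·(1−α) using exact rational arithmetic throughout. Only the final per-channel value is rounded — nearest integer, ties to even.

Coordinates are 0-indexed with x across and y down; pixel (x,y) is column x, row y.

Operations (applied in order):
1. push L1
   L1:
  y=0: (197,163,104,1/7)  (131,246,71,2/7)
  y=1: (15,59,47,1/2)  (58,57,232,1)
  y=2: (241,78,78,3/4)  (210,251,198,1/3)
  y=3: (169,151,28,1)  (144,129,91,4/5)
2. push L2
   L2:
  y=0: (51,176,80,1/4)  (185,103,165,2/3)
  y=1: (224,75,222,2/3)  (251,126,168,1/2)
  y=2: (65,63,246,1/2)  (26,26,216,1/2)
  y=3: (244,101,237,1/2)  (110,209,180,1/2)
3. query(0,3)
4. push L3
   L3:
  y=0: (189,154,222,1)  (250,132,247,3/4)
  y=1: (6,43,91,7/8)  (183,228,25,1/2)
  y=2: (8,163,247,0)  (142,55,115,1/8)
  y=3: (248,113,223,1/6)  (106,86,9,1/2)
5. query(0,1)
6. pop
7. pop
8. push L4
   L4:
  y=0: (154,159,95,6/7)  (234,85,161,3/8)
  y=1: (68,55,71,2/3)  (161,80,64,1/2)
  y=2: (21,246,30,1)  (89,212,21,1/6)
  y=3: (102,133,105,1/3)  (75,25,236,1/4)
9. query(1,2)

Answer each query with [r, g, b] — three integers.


query (0,3) [L1,L2] — begin 0,0,0
+L1 (α=1) → [169, 151, 28]
+L2 (α=1/2) → [413/2, 126, 265/2]
= [206, 126, 132]

(0,1) stack=L1,L2,L3; from [0,0,0]:
after L1 α=1/2: [15/2, 59/2, 47/2]
after L2 α=2/3: [911/6, 359/6, 935/6]
after L3 α=7/8: [1163/48, 2165/48, 4757/48]
= [24, 45, 99]

query (1,2) [L1,L4] — begin 0,0,0
after L1 α=1/3: [70, 251/3, 66]
after L4 α=1/6: [439/6, 1891/18, 117/2]
→ [73, 105, 58]


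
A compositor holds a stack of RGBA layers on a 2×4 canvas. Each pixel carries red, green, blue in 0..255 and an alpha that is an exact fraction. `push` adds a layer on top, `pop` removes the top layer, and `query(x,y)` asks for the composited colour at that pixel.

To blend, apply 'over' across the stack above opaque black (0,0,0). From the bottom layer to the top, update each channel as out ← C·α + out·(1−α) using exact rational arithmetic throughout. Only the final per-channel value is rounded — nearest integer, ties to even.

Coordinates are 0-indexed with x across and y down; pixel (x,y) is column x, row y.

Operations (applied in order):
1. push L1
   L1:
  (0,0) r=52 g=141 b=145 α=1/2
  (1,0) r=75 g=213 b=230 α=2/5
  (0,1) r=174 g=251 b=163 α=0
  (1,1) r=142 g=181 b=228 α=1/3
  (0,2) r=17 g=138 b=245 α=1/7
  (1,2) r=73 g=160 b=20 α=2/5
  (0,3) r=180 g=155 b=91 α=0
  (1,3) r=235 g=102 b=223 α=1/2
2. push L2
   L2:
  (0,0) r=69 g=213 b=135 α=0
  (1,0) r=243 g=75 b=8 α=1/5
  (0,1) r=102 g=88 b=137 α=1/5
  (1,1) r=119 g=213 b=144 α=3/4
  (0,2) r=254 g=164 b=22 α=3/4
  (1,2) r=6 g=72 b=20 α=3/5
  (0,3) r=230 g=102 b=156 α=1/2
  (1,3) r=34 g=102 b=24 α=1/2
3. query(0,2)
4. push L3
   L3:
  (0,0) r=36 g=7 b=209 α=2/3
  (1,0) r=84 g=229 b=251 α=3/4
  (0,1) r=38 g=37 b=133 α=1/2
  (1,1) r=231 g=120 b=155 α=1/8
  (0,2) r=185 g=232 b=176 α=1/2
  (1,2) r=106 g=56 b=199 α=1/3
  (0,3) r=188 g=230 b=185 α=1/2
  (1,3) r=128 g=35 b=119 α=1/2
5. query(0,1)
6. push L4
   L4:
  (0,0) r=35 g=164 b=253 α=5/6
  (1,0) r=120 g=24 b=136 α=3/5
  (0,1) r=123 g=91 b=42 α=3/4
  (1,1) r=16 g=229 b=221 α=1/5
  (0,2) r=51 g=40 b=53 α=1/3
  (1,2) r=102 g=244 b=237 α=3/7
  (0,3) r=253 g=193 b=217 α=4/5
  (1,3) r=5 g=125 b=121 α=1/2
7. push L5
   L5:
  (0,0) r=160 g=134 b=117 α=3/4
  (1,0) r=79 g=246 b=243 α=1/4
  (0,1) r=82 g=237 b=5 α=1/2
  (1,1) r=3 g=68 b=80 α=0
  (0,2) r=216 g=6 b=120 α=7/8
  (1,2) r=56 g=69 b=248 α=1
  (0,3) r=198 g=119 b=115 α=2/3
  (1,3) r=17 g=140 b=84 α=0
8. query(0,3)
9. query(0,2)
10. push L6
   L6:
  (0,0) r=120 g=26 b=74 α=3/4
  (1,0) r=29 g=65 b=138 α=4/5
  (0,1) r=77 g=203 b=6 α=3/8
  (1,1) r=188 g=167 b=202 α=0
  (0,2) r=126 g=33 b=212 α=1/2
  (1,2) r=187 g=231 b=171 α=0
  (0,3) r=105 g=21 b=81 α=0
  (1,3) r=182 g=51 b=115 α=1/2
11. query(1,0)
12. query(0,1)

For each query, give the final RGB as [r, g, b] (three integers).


at x=0,y=2 over L1,L2:
after L1 α=1/7: [17/7, 138/7, 35]
after L2 α=3/4: [5351/28, 1791/14, 101/4]
= [191, 128, 25]

query (0,1) [L1,L2,L3] — begin 0,0,0
L1 α=0: [0, 0, 0]
L2 α=1/5: [102/5, 88/5, 137/5]
L3 α=1/2: [146/5, 273/10, 401/5]
→ [29, 27, 80]

query (0,3) [L1,L2,L3,L4,L5] — begin 0,0,0
+L1 (α=0) → [0, 0, 0]
+L2 (α=1/2) → [115, 51, 78]
+L3 (α=1/2) → [303/2, 281/2, 263/2]
+L4 (α=4/5) → [2327/10, 365/2, 1999/10]
+L5 (α=2/3) → [6287/30, 841/6, 1433/10]
= [210, 140, 143]

at x=0,y=2 over L1,L2,L3,L4,L5:
L1 α=1/7: [17/7, 138/7, 35]
L2 α=3/4: [5351/28, 1791/14, 101/4]
L3 α=1/2: [10531/56, 5039/28, 805/8]
L4 α=1/3: [11959/84, 5599/42, 339/4]
L5 α=7/8: [138967/672, 7363/336, 3699/32]
= [207, 22, 116]

query (1,0) [L1,L2,L3,L4,L5,L6] — begin 0,0,0
L1 α=2/5: [30, 426/5, 92]
L2 α=1/5: [363/5, 2079/25, 376/5]
L3 α=3/4: [1623/20, 9627/50, 4141/20]
L4 α=3/5: [5223/50, 11427/125, 8221/50]
L5 α=1/4: [19619/200, 65031/500, 36813/200]
L6 α=4/5: [42819/1000, 195031/2500, 147213/1000]
→ [43, 78, 147]

(0,1) stack=L1,L2,L3,L4,L5,L6; from [0,0,0]:
+L1 (α=0) → [0, 0, 0]
+L2 (α=1/5) → [102/5, 88/5, 137/5]
+L3 (α=1/2) → [146/5, 273/10, 401/5]
+L4 (α=3/4) → [1991/20, 3003/40, 1031/20]
+L5 (α=1/2) → [3631/40, 12483/80, 1131/40]
+L6 (α=3/8) → [5479/64, 22227/128, 1275/64]
rounded: [86, 174, 20]


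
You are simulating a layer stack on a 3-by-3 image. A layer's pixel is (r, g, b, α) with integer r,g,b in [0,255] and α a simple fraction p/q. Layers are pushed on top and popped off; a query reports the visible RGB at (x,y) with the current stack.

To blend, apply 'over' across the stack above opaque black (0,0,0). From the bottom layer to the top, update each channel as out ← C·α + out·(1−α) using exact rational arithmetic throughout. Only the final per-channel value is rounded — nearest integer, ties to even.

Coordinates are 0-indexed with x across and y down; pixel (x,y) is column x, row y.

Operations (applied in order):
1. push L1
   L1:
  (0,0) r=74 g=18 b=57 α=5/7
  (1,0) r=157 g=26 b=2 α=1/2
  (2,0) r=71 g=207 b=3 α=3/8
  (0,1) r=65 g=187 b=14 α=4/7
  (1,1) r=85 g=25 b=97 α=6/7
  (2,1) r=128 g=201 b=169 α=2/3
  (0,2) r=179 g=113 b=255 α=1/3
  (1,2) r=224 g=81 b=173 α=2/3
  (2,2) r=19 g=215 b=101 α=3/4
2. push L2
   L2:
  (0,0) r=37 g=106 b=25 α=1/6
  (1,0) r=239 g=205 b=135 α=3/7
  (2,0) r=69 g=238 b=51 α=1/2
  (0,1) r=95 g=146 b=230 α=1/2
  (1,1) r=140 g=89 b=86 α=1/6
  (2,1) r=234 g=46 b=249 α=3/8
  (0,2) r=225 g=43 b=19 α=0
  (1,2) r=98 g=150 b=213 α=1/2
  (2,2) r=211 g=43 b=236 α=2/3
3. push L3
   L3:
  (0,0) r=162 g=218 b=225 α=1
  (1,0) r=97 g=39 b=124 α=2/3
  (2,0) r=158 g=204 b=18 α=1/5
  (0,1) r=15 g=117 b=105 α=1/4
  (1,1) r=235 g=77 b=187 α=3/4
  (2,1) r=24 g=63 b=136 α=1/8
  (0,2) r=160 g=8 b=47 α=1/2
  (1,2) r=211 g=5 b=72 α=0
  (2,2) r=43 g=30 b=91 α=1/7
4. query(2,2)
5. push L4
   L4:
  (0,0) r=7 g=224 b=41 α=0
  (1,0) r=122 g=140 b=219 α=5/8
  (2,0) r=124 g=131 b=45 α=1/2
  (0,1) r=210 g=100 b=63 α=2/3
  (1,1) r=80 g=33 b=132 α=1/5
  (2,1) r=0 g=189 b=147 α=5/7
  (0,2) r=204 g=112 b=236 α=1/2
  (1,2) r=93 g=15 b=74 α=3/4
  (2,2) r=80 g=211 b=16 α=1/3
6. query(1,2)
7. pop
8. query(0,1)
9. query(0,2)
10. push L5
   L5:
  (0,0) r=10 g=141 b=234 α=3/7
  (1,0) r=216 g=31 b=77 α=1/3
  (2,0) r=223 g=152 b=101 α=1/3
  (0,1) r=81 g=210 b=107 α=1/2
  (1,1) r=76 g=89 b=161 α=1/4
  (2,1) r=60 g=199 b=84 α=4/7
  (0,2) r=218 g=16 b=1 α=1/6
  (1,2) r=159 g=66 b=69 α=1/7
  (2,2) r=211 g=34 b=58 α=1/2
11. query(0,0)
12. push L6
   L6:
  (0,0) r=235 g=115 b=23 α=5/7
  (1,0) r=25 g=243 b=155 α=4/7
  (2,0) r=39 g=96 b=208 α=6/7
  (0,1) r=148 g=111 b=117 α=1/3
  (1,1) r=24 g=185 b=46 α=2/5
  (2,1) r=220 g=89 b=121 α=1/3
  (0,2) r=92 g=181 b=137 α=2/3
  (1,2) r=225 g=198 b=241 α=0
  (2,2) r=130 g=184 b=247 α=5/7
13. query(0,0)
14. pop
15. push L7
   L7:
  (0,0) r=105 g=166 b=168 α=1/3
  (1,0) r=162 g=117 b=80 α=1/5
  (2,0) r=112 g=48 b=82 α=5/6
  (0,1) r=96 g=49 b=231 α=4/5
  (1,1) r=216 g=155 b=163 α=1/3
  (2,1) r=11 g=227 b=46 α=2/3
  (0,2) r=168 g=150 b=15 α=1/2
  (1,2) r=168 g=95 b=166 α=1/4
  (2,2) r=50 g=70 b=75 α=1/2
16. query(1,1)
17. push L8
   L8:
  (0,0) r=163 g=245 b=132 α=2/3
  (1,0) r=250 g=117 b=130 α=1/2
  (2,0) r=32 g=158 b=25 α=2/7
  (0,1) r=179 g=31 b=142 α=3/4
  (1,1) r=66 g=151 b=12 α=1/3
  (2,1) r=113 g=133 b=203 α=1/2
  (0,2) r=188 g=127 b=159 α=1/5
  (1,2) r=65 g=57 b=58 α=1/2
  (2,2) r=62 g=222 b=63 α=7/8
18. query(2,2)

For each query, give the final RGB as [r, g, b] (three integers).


query (2,2) [L1,L2,L3] — begin 0,0,0
after L1 α=3/4: [57/4, 645/4, 303/4]
after L2 α=2/3: [1745/12, 989/12, 2191/12]
after L3 α=1/7: [1831/14, 1049/14, 339/2]
→ [131, 75, 170]

query (1,2) [L1,L2,L3,L4] — begin 0,0,0
after L1 α=2/3: [448/3, 54, 346/3]
after L2 α=1/2: [371/3, 102, 985/6]
after L3 α=0: [371/3, 102, 985/6]
after L4 α=3/4: [302/3, 147/4, 2317/24]
→ [101, 37, 97]

query (0,1) [L1,L2,L3] — begin 0,0,0
+L1 (α=4/7) → [260/7, 748/7, 8]
+L2 (α=1/2) → [925/14, 885/7, 119]
+L3 (α=1/4) → [2985/56, 1737/14, 231/2]
→ [53, 124, 116]

query (0,2) [L1,L2,L3] — begin 0,0,0
after L1 α=1/3: [179/3, 113/3, 85]
after L2 α=0: [179/3, 113/3, 85]
after L3 α=1/2: [659/6, 137/6, 66]
→ [110, 23, 66]

at x=0,y=0 over L1,L2,L3,L5:
+L1 (α=5/7) → [370/7, 90/7, 285/7]
+L2 (α=1/6) → [703/14, 596/21, 800/21]
+L3 (α=1) → [162, 218, 225]
+L5 (α=3/7) → [678/7, 185, 1602/7]
= [97, 185, 229]

at x=0,y=0 over L1,L2,L3,L5,L6:
+L1 (α=5/7) → [370/7, 90/7, 285/7]
+L2 (α=1/6) → [703/14, 596/21, 800/21]
+L3 (α=1) → [162, 218, 225]
+L5 (α=3/7) → [678/7, 185, 1602/7]
+L6 (α=5/7) → [9581/49, 135, 4009/49]
= [196, 135, 82]

query (1,1) [L1,L2,L3,L5,L7] — begin 0,0,0
after L1 α=6/7: [510/7, 150/7, 582/7]
after L2 α=1/6: [1765/21, 1373/42, 1756/21]
after L3 α=3/4: [8285/42, 11075/168, 13537/84]
after L5 α=1/4: [9349/56, 16059/224, 18045/112]
after L7 α=1/3: [15397/84, 33419/336, 27173/168]
= [183, 99, 162]

at x=2,y=2 over L1,L2,L3,L5,L7,L8:
after L1 α=3/4: [57/4, 645/4, 303/4]
after L2 α=2/3: [1745/12, 989/12, 2191/12]
after L3 α=1/7: [1831/14, 1049/14, 339/2]
after L5 α=1/2: [4785/28, 1525/28, 455/4]
after L7 α=1/2: [6185/56, 3485/56, 755/8]
after L8 α=7/8: [30489/448, 90509/448, 4283/64]
rounded: [68, 202, 67]


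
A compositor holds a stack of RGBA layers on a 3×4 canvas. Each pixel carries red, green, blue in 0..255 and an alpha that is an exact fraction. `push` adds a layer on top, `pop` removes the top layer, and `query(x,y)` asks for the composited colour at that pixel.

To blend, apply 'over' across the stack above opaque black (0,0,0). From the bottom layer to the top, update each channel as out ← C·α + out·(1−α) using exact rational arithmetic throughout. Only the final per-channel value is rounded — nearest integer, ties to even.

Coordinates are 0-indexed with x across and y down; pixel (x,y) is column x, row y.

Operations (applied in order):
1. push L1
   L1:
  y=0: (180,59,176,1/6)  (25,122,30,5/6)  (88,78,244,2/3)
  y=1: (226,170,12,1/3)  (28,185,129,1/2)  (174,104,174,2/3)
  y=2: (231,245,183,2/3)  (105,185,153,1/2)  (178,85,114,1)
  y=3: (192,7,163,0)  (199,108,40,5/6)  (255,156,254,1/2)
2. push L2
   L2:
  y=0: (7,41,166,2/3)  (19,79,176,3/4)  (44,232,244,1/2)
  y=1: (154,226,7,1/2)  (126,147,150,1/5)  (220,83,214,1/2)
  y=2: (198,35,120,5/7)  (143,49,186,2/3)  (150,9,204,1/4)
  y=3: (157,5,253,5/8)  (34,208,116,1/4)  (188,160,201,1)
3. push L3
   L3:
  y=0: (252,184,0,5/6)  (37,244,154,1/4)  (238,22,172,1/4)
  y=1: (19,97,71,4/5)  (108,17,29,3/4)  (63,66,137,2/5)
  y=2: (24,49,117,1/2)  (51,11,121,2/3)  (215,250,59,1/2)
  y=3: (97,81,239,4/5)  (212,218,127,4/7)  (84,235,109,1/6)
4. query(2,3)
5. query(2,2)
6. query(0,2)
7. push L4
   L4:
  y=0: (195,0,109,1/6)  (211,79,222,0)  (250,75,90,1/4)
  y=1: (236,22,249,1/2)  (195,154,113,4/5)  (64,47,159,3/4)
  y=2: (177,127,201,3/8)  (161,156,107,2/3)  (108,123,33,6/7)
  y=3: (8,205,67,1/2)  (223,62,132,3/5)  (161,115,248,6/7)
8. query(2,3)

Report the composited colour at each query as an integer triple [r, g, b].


at x=2,y=3 over L1,L2,L3:
L1 α=1/2: [255/2, 78, 127]
L2 α=1: [188, 160, 201]
L3 α=1/6: [512/3, 345/2, 557/3]
rounded: [171, 172, 186]

query (2,2) [L1,L2,L3] — begin 0,0,0
after L1 α=1: [178, 85, 114]
after L2 α=1/4: [171, 66, 273/2]
after L3 α=1/2: [193, 158, 391/4]
→ [193, 158, 98]

at x=0,y=2 over L1,L2,L3:
L1 α=2/3: [154, 490/3, 122]
L2 α=5/7: [1298/7, 215/3, 844/7]
L3 α=1/2: [733/7, 181/3, 1663/14]
rounded: [105, 60, 119]

query (2,3) [L1,L2,L3,L4] — begin 0,0,0
L1 α=1/2: [255/2, 78, 127]
L2 α=1: [188, 160, 201]
L3 α=1/6: [512/3, 345/2, 557/3]
L4 α=6/7: [3410/21, 1725/14, 5021/21]
= [162, 123, 239]


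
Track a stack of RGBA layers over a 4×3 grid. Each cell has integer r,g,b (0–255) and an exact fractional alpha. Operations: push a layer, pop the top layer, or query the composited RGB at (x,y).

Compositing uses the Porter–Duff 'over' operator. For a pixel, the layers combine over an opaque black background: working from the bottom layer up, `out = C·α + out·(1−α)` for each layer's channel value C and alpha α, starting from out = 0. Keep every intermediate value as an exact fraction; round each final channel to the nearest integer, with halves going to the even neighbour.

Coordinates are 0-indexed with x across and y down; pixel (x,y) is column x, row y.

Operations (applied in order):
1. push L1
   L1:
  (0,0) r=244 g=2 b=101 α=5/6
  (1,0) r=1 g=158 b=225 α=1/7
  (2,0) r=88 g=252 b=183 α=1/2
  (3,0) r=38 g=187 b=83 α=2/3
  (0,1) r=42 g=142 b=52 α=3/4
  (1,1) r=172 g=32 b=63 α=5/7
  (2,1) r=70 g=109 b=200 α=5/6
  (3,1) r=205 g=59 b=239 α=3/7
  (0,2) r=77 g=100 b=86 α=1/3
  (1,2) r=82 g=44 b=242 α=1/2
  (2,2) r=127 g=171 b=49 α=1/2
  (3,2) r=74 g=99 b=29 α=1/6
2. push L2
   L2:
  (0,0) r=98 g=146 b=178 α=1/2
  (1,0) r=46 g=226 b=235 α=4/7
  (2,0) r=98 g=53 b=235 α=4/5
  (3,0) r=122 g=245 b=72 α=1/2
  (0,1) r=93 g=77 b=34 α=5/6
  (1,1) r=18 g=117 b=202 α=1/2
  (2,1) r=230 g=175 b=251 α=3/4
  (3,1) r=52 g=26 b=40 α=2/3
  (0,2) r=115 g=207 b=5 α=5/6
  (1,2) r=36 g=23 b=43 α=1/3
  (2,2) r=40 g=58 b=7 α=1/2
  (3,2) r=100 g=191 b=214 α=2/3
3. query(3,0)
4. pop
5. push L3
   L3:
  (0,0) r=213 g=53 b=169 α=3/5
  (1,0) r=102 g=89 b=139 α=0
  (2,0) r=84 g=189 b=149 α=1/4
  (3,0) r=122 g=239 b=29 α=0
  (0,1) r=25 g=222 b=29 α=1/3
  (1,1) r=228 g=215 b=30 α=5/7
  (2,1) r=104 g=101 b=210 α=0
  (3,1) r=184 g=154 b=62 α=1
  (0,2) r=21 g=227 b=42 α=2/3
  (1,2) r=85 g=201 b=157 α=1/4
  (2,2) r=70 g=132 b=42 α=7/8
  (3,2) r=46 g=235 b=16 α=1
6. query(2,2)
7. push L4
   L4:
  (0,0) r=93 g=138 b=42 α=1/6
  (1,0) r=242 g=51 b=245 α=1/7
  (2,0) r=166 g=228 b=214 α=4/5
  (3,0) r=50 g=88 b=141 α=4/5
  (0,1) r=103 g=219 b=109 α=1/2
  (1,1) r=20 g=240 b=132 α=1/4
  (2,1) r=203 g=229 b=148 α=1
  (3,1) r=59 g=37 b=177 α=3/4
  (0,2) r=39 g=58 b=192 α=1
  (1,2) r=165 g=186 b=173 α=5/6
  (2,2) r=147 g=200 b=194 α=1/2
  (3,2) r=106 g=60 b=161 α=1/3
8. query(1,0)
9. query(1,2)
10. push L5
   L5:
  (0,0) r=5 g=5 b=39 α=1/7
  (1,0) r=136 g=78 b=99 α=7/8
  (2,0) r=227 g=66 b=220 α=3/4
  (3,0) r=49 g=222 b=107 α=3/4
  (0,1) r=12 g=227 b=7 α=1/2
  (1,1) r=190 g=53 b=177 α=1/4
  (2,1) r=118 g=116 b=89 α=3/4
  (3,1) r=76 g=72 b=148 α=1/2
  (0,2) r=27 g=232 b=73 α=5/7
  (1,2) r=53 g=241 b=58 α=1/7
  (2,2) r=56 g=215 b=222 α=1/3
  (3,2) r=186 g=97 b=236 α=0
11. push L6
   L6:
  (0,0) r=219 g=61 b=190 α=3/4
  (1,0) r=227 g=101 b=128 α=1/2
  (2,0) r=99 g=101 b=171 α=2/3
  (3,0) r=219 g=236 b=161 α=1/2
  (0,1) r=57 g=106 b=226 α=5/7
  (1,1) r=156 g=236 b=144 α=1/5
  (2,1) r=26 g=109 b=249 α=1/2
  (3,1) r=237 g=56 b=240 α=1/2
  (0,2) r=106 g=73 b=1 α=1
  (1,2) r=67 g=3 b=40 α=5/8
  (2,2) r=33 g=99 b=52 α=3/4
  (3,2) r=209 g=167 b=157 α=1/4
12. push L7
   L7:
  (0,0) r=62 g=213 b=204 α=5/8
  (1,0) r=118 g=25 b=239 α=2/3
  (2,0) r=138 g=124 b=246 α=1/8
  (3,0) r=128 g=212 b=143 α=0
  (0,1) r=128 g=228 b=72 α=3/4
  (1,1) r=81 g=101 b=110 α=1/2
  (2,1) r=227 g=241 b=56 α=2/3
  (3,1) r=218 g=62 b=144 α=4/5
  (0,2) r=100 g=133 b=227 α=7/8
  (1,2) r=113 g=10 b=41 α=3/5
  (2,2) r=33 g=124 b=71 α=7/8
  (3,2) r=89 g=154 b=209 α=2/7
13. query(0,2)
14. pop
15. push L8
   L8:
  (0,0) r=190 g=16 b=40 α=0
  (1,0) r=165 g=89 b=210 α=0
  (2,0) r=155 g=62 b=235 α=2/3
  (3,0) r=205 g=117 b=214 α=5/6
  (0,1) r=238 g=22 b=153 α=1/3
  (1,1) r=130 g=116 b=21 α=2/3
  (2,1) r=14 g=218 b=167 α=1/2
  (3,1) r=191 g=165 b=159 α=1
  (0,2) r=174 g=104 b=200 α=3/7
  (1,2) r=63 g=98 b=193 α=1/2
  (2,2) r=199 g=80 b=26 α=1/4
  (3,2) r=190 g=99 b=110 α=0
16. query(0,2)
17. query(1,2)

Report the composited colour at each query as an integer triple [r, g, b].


query (3,0) [L1,L2] — begin 0,0,0
after L1 α=2/3: [76/3, 374/3, 166/3]
after L2 α=1/2: [221/3, 1109/6, 191/3]
= [74, 185, 64]

at x=2,y=2 over L1,L3:
L1 α=1/2: [127/2, 171/2, 49/2]
L3 α=7/8: [1107/16, 2019/16, 637/16]
→ [69, 126, 40]

query (1,0) [L1,L3,L4] — begin 0,0,0
after L1 α=1/7: [1/7, 158/7, 225/7]
after L3 α=0: [1/7, 158/7, 225/7]
after L4 α=1/7: [1700/49, 1305/49, 3065/49]
rounded: [35, 27, 63]

(1,2) stack=L1,L3,L4; from [0,0,0]:
+L1 (α=1/2) → [41, 22, 121]
+L3 (α=1/4) → [52, 267/4, 130]
+L4 (α=5/6) → [877/6, 1329/8, 995/6]
rounded: [146, 166, 166]

at x=0,y=2 over L1,L3,L4,L5,L6,L7:
+L1 (α=1/3) → [77/3, 100/3, 86/3]
+L3 (α=2/3) → [203/9, 1462/9, 338/9]
+L4 (α=1) → [39, 58, 192]
+L5 (α=5/7) → [213/7, 1276/7, 107]
+L6 (α=1) → [106, 73, 1]
+L7 (α=7/8) → [403/4, 251/2, 795/4]
= [101, 126, 199]

at x=0,y=2 over L1,L3,L4,L5,L6,L8:
+L1 (α=1/3) → [77/3, 100/3, 86/3]
+L3 (α=2/3) → [203/9, 1462/9, 338/9]
+L4 (α=1) → [39, 58, 192]
+L5 (α=5/7) → [213/7, 1276/7, 107]
+L6 (α=1) → [106, 73, 1]
+L8 (α=3/7) → [946/7, 604/7, 604/7]
rounded: [135, 86, 86]

at x=1,y=2 over L1,L3,L4,L5,L6,L8:
+L1 (α=1/2) → [41, 22, 121]
+L3 (α=1/4) → [52, 267/4, 130]
+L4 (α=5/6) → [877/6, 1329/8, 995/6]
+L5 (α=1/7) → [930/7, 4951/28, 1053/7]
+L6 (α=5/8) → [5135/56, 15273/224, 4559/56]
+L8 (α=1/2) → [8663/112, 37225/448, 15367/112]
= [77, 83, 137]


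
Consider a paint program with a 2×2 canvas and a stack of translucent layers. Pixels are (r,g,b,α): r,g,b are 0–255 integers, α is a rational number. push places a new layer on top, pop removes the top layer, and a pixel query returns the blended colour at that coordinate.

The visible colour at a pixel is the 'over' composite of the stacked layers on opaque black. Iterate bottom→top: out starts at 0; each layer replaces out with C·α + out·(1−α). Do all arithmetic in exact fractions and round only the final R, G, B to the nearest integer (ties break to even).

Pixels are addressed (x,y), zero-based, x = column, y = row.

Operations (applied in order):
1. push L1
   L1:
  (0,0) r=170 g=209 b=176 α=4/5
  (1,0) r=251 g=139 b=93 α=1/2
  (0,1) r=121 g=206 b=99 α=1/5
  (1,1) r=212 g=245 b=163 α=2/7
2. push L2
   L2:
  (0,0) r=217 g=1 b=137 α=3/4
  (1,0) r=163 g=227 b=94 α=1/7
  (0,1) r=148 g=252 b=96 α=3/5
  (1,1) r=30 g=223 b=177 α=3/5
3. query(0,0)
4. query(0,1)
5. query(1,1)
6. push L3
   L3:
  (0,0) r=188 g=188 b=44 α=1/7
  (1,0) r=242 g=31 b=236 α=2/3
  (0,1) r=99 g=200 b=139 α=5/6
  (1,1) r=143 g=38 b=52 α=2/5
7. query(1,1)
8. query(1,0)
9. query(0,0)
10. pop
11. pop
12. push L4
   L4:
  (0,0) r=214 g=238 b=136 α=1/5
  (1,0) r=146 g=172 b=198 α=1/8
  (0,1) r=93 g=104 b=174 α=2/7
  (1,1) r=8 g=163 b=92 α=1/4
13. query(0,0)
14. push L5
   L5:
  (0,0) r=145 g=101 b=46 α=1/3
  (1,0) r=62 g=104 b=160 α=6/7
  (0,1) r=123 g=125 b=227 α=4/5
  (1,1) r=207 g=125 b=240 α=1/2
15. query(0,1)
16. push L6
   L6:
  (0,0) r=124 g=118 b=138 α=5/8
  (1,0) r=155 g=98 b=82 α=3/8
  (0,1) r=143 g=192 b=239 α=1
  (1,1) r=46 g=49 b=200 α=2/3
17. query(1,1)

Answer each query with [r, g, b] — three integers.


query (0,0) [L1,L2] — begin 0,0,0
+L1 (α=4/5) → [136, 836/5, 704/5]
+L2 (α=3/4) → [787/4, 851/20, 2759/20]
→ [197, 43, 138]

at x=0,y=1 over L1,L2:
L1 α=1/5: [121/5, 206/5, 99/5]
L2 α=3/5: [2462/25, 4192/25, 1638/25]
rounded: [98, 168, 66]

(1,1) stack=L1,L2; from [0,0,0]:
+L1 (α=2/7) → [424/7, 70, 326/7]
+L2 (α=3/5) → [1478/35, 809/5, 4369/35]
= [42, 162, 125]

(1,1) stack=L1,L2,L3; from [0,0,0]:
L1 α=2/7: [424/7, 70, 326/7]
L2 α=3/5: [1478/35, 809/5, 4369/35]
L3 α=2/5: [14444/175, 2807/25, 16747/175]
rounded: [83, 112, 96]

at x=1,y=0 over L1,L2,L3:
L1 α=1/2: [251/2, 139/2, 93/2]
L2 α=1/7: [916/7, 92, 373/7]
L3 α=2/3: [4304/21, 154/3, 3677/21]
→ [205, 51, 175]

query (0,0) [L1,L2,L3] — begin 0,0,0
+L1 (α=4/5) → [136, 836/5, 704/5]
+L2 (α=3/4) → [787/4, 851/20, 2759/20]
+L3 (α=1/7) → [391/2, 4433/70, 8717/70]
rounded: [196, 63, 125]

query (0,0) [L1,L4] — begin 0,0,0
+L1 (α=4/5) → [136, 836/5, 704/5]
+L4 (α=1/5) → [758/5, 4534/25, 3496/25]
rounded: [152, 181, 140]

(0,1) stack=L1,L4,L5; from [0,0,0]:
+L1 (α=1/5) → [121/5, 206/5, 99/5]
+L4 (α=2/7) → [307/7, 414/7, 447/7]
+L5 (α=4/5) → [3751/35, 3914/35, 6803/35]
= [107, 112, 194]

(1,1) stack=L1,L4,L5,L6; from [0,0,0]:
L1 α=2/7: [424/7, 70, 326/7]
L4 α=1/4: [332/7, 373/4, 811/14]
L5 α=1/2: [1781/14, 873/8, 4171/28]
L6 α=2/3: [1023/14, 1657/24, 15371/84]
rounded: [73, 69, 183]


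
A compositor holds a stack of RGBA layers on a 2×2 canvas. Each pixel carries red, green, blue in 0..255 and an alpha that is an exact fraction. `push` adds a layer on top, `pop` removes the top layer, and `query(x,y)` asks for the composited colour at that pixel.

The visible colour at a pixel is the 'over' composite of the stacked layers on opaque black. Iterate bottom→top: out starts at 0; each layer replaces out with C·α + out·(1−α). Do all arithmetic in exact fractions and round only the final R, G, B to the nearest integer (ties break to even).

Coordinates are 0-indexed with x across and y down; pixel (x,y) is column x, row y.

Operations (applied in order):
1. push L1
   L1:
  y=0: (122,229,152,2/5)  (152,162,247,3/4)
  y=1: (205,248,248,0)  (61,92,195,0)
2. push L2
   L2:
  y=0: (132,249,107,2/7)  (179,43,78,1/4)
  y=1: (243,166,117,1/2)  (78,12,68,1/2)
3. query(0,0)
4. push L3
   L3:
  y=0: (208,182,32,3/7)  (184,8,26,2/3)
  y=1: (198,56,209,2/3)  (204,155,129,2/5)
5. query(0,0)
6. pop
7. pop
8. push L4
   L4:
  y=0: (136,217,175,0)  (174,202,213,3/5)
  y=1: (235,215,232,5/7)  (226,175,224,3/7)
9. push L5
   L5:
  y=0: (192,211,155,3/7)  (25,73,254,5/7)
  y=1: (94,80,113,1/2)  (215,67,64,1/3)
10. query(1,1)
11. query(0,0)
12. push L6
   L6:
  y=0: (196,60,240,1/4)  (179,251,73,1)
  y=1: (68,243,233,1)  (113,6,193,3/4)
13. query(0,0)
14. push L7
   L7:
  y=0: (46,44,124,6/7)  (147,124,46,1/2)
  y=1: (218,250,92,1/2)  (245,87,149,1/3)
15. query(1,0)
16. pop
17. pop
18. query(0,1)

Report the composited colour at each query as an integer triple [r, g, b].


at x=0,y=0 over L1,L2:
L1 α=2/5: [244/5, 458/5, 304/5]
L2 α=2/7: [508/7, 956/7, 74]
→ [73, 137, 74]

(0,0) stack=L1,L2,L3; from [0,0,0]:
L1 α=2/5: [244/5, 458/5, 304/5]
L2 α=2/7: [508/7, 956/7, 74]
L3 α=3/7: [6400/49, 7646/49, 56]
→ [131, 156, 56]

(1,1) stack=L1,L4,L5; from [0,0,0]:
L1 α=0: [0, 0, 0]
L4 α=3/7: [678/7, 75, 96]
L5 α=1/3: [2861/21, 217/3, 256/3]
= [136, 72, 85]

(0,0) stack=L1,L4,L5; from [0,0,0]:
+L1 (α=2/5) → [244/5, 458/5, 304/5]
+L4 (α=0) → [244/5, 458/5, 304/5]
+L5 (α=3/7) → [3856/35, 4997/35, 3541/35]
→ [110, 143, 101]

(0,0) stack=L1,L4,L5,L6; from [0,0,0]:
after L1 α=2/5: [244/5, 458/5, 304/5]
after L4 α=0: [244/5, 458/5, 304/5]
after L5 α=3/7: [3856/35, 4997/35, 3541/35]
after L6 α=1/4: [4607/35, 17091/140, 19023/140]
rounded: [132, 122, 136]

query (1,0) [L1,L4,L5,L6,L7] — begin 0,0,0
after L1 α=3/4: [114, 243/2, 741/4]
after L4 α=3/5: [150, 849/5, 2019/10]
after L5 α=5/7: [425/7, 3523/35, 8369/35]
after L6 α=1: [179, 251, 73]
after L7 α=1/2: [163, 375/2, 119/2]
→ [163, 188, 60]

query (0,1) [L1,L4,L5] — begin 0,0,0
L1 α=0: [0, 0, 0]
L4 α=5/7: [1175/7, 1075/7, 1160/7]
L5 α=1/2: [1833/14, 1635/14, 1951/14]
rounded: [131, 117, 139]


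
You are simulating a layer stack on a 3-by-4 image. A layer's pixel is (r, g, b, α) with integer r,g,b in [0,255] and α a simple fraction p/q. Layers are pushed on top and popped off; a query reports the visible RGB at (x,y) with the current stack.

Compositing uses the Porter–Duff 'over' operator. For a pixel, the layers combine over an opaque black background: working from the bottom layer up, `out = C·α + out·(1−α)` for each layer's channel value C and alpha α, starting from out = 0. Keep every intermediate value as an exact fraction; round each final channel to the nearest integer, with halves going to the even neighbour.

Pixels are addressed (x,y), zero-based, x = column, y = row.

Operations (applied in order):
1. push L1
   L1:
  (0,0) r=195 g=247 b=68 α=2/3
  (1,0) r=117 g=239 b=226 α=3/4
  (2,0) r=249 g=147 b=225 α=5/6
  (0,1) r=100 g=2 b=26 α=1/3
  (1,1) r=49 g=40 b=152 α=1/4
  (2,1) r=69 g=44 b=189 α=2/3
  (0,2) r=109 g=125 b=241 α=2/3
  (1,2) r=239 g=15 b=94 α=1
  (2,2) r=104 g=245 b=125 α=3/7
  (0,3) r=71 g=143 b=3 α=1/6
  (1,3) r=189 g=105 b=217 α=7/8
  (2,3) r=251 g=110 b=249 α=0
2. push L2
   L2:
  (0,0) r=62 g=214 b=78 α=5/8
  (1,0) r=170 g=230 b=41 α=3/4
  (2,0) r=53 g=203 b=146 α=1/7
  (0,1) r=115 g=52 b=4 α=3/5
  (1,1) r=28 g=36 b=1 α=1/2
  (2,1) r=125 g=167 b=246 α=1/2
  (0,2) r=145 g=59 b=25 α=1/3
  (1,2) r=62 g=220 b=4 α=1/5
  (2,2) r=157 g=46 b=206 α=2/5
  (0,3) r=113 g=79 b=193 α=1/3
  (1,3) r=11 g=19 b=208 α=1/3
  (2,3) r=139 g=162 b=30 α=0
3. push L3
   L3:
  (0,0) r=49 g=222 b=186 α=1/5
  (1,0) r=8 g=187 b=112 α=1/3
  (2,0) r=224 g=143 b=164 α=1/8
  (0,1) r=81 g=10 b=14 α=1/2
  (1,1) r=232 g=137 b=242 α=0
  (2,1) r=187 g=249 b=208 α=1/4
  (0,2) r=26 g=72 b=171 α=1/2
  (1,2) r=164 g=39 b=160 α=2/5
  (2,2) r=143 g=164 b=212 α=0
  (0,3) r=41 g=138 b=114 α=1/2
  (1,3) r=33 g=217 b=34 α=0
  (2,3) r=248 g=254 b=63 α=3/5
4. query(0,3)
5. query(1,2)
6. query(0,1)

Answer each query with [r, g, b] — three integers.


at x=0,y=3 over L1,L2,L3:
after L1 α=1/6: [71/6, 143/6, 1/2]
after L2 α=1/3: [410/9, 380/9, 194/3]
after L3 α=1/2: [779/18, 811/9, 268/3]
rounded: [43, 90, 89]

query (1,2) [L1,L2,L3] — begin 0,0,0
after L1 α=1: [239, 15, 94]
after L2 α=1/5: [1018/5, 56, 76]
after L3 α=2/5: [4694/25, 246/5, 548/5]
→ [188, 49, 110]

at x=0,y=1 over L1,L2,L3:
+L1 (α=1/3) → [100/3, 2/3, 26/3]
+L2 (α=3/5) → [247/3, 472/15, 88/15]
+L3 (α=1/2) → [245/3, 311/15, 149/15]
rounded: [82, 21, 10]


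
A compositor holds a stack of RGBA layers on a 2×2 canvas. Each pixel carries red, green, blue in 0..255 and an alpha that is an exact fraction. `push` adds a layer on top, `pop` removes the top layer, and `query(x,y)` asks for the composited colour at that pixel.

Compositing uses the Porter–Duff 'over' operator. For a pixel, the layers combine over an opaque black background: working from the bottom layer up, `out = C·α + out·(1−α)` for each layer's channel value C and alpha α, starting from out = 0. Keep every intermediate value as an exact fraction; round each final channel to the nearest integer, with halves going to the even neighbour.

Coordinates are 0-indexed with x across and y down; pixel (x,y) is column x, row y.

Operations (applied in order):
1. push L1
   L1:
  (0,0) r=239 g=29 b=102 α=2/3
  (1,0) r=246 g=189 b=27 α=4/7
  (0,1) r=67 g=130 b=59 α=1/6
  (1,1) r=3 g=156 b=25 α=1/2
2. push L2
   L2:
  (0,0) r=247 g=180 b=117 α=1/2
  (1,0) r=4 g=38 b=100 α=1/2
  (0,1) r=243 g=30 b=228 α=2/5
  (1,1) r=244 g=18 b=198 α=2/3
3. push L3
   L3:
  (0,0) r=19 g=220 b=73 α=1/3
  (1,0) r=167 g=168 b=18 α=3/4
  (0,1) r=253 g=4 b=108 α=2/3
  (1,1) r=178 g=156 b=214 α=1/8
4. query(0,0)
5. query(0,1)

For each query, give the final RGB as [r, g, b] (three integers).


at x=0,y=0 over L1,L2,L3:
+L1 (α=2/3) → [478/3, 58/3, 68]
+L2 (α=1/2) → [1219/6, 299/3, 185/2]
+L3 (α=1/3) → [1276/9, 1258/9, 86]
rounded: [142, 140, 86]

(0,1) stack=L1,L2,L3; from [0,0,0]:
L1 α=1/6: [67/6, 65/3, 59/6]
L2 α=2/5: [1039/10, 25, 971/10]
L3 α=2/3: [2033/10, 11, 3131/30]
= [203, 11, 104]


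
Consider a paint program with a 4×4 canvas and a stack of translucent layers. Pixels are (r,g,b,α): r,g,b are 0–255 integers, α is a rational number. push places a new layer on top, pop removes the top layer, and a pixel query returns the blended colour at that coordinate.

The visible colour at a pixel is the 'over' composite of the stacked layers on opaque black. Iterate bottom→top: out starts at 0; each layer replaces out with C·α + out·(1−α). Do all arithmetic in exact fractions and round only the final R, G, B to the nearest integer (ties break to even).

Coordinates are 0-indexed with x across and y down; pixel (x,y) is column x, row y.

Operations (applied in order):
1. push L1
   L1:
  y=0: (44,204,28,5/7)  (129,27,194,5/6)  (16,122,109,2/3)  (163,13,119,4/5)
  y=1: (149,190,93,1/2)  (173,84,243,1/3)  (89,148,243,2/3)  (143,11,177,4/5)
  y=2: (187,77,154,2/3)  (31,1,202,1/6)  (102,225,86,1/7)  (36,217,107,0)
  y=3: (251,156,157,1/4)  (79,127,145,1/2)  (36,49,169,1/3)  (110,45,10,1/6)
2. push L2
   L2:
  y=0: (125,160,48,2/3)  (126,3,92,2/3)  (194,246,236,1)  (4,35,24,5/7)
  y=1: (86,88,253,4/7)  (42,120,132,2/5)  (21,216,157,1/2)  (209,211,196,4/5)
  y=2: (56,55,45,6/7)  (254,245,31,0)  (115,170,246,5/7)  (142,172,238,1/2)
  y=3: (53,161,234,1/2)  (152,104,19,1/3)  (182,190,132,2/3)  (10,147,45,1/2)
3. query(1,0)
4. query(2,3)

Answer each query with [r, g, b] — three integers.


query (1,0) [L1,L2] — begin 0,0,0
+L1 (α=5/6) → [215/2, 45/2, 485/3]
+L2 (α=2/3) → [719/6, 19/2, 1037/9]
→ [120, 10, 115]

at x=2,y=3 over L1,L2:
+L1 (α=1/3) → [12, 49/3, 169/3]
+L2 (α=2/3) → [376/3, 1189/9, 961/9]
→ [125, 132, 107]


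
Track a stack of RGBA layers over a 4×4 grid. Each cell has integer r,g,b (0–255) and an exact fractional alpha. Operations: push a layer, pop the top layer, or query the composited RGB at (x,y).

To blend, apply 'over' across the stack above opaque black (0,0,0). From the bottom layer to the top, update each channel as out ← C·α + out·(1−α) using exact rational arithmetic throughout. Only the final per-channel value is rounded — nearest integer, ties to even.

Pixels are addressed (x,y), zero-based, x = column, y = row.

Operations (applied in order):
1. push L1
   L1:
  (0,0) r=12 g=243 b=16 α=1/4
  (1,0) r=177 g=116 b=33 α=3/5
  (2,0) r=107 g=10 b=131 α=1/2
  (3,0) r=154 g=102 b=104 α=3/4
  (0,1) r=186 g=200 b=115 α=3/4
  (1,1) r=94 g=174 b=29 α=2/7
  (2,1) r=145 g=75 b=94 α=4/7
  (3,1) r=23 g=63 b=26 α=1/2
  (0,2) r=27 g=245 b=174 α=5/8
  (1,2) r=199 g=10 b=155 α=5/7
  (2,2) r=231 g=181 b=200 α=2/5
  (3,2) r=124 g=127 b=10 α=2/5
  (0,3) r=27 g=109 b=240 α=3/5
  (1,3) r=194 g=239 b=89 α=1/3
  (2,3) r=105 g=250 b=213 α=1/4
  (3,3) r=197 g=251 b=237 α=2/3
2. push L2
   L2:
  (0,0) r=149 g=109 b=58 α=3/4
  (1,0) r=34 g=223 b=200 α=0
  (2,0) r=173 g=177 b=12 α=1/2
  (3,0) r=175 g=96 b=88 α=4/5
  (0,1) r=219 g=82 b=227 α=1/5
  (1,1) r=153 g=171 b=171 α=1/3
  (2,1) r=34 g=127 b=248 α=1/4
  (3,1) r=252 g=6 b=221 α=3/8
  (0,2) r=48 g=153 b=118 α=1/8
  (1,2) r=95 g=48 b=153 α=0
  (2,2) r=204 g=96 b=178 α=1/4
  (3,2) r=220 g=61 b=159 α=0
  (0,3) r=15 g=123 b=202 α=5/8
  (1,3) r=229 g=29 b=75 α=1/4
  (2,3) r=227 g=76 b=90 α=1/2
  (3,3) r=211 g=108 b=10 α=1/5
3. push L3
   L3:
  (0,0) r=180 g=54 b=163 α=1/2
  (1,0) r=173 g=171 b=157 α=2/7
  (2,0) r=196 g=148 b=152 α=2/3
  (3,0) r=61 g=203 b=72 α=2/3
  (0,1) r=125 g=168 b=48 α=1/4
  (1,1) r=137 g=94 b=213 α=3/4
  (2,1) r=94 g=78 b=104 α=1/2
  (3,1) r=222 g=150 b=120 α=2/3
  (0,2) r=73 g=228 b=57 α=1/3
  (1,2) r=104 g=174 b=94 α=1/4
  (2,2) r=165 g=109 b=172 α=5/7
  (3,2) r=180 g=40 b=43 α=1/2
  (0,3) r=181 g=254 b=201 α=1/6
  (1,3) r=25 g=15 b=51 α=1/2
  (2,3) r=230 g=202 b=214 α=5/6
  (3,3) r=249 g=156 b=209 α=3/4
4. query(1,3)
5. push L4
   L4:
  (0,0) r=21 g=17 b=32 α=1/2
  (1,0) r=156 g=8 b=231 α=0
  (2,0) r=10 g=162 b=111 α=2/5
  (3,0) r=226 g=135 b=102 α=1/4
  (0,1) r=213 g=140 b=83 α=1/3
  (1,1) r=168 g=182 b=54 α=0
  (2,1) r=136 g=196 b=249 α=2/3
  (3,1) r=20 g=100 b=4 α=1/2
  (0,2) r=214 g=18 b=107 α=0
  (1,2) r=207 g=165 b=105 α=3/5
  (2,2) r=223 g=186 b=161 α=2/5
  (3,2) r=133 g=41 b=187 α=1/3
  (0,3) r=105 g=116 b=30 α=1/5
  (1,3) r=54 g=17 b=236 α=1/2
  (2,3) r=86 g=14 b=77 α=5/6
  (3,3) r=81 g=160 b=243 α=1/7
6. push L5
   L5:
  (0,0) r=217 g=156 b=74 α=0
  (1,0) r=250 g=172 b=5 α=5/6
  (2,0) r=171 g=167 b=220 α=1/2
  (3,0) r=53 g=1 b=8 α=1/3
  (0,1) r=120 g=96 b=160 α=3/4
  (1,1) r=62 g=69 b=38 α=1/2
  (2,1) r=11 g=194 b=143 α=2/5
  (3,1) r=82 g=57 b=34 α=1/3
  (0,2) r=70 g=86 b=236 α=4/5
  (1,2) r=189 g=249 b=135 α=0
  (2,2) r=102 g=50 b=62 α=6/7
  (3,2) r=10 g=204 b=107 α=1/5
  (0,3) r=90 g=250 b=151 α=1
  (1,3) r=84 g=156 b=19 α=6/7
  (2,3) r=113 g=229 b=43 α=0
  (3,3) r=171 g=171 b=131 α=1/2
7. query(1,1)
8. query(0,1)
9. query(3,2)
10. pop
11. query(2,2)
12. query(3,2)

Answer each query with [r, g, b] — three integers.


at x=1,y=3 over L1,L2,L3:
+L1 (α=1/3) → [194/3, 239/3, 89/3]
+L2 (α=1/4) → [423/4, 67, 41]
+L3 (α=1/2) → [523/8, 41, 46]
rounded: [65, 41, 46]

at x=1,y=1 over L1,L2,L3,L4,L5:
L1 α=2/7: [188/7, 348/7, 58/7]
L2 α=1/3: [1447/21, 631/7, 1313/21]
L3 α=3/4: [5039/42, 2605/28, 3683/21]
L4 α=0: [5039/42, 2605/28, 3683/21]
L5 α=1/2: [7643/84, 4537/56, 4481/42]
rounded: [91, 81, 107]

query (0,1) [L1,L2,L3,L4,L5] — begin 0,0,0
+L1 (α=3/4) → [279/2, 150, 345/4]
+L2 (α=1/5) → [777/5, 682/5, 572/5]
+L3 (α=1/4) → [739/5, 1443/10, 489/5]
+L4 (α=1/3) → [2543/15, 2143/15, 1393/15]
+L5 (α=3/4) → [7943/60, 6463/60, 8593/60]
rounded: [132, 108, 143]

query (3,2) [L1,L2,L3,L4,L5] — begin 0,0,0
+L1 (α=2/5) → [248/5, 254/5, 4]
+L2 (α=0) → [248/5, 254/5, 4]
+L3 (α=1/2) → [574/5, 227/5, 47/2]
+L4 (α=1/3) → [1813/15, 659/15, 78]
+L5 (α=1/5) → [7402/75, 5696/75, 419/5]
→ [99, 76, 84]

query (2,2) [L1,L2,L3,L4] — begin 0,0,0
L1 α=2/5: [462/5, 362/5, 80]
L2 α=1/4: [1203/10, 783/10, 209/2]
L3 α=5/7: [5328/35, 3508/35, 1069/7]
L4 α=2/5: [31594/175, 23544/175, 5461/35]
rounded: [181, 135, 156]

(3,2) stack=L1,L2,L3,L4; from [0,0,0]:
+L1 (α=2/5) → [248/5, 254/5, 4]
+L2 (α=0) → [248/5, 254/5, 4]
+L3 (α=1/2) → [574/5, 227/5, 47/2]
+L4 (α=1/3) → [1813/15, 659/15, 78]
= [121, 44, 78]
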